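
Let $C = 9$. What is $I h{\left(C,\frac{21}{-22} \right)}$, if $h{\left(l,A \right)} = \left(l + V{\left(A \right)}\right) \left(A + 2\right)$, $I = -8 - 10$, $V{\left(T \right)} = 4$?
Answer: $- \frac{2691}{11} \approx -244.64$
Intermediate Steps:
$I = -18$ ($I = -8 - 10 = -18$)
$h{\left(l,A \right)} = \left(2 + A\right) \left(4 + l\right)$ ($h{\left(l,A \right)} = \left(l + 4\right) \left(A + 2\right) = \left(4 + l\right) \left(2 + A\right) = \left(2 + A\right) \left(4 + l\right)$)
$I h{\left(C,\frac{21}{-22} \right)} = - 18 \left(8 + 2 \cdot 9 + 4 \frac{21}{-22} + \frac{21}{-22} \cdot 9\right) = - 18 \left(8 + 18 + 4 \cdot 21 \left(- \frac{1}{22}\right) + 21 \left(- \frac{1}{22}\right) 9\right) = - 18 \left(8 + 18 + 4 \left(- \frac{21}{22}\right) - \frac{189}{22}\right) = - 18 \left(8 + 18 - \frac{42}{11} - \frac{189}{22}\right) = \left(-18\right) \frac{299}{22} = - \frac{2691}{11}$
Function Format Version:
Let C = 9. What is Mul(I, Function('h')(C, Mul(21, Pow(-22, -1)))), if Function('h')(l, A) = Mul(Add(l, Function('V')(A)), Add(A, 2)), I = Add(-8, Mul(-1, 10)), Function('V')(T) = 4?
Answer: Rational(-2691, 11) ≈ -244.64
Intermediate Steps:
I = -18 (I = Add(-8, -10) = -18)
Function('h')(l, A) = Mul(Add(2, A), Add(4, l)) (Function('h')(l, A) = Mul(Add(l, 4), Add(A, 2)) = Mul(Add(4, l), Add(2, A)) = Mul(Add(2, A), Add(4, l)))
Mul(I, Function('h')(C, Mul(21, Pow(-22, -1)))) = Mul(-18, Add(8, Mul(2, 9), Mul(4, Mul(21, Pow(-22, -1))), Mul(Mul(21, Pow(-22, -1)), 9))) = Mul(-18, Add(8, 18, Mul(4, Mul(21, Rational(-1, 22))), Mul(Mul(21, Rational(-1, 22)), 9))) = Mul(-18, Add(8, 18, Mul(4, Rational(-21, 22)), Mul(Rational(-21, 22), 9))) = Mul(-18, Add(8, 18, Rational(-42, 11), Rational(-189, 22))) = Mul(-18, Rational(299, 22)) = Rational(-2691, 11)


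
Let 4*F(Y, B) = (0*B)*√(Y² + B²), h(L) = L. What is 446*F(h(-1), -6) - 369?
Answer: -369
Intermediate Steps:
F(Y, B) = 0 (F(Y, B) = ((0*B)*√(Y² + B²))/4 = (0*√(B² + Y²))/4 = (¼)*0 = 0)
446*F(h(-1), -6) - 369 = 446*0 - 369 = 0 - 369 = -369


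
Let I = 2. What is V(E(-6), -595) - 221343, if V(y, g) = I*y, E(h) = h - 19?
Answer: -221393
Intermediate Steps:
E(h) = -19 + h
V(y, g) = 2*y
V(E(-6), -595) - 221343 = 2*(-19 - 6) - 221343 = 2*(-25) - 221343 = -50 - 221343 = -221393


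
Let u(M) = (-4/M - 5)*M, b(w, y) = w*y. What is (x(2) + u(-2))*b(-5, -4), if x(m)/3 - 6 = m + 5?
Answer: 900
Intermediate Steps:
x(m) = 33 + 3*m (x(m) = 18 + 3*(m + 5) = 18 + 3*(5 + m) = 18 + (15 + 3*m) = 33 + 3*m)
u(M) = M*(-5 - 4/M) (u(M) = (-5 - 4/M)*M = M*(-5 - 4/M))
(x(2) + u(-2))*b(-5, -4) = ((33 + 3*2) + (-4 - 5*(-2)))*(-5*(-4)) = ((33 + 6) + (-4 + 10))*20 = (39 + 6)*20 = 45*20 = 900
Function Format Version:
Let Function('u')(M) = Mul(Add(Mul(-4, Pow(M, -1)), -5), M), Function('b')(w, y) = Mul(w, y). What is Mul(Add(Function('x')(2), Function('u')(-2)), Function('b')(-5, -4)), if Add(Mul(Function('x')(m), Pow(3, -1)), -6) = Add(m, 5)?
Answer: 900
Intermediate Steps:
Function('x')(m) = Add(33, Mul(3, m)) (Function('x')(m) = Add(18, Mul(3, Add(m, 5))) = Add(18, Mul(3, Add(5, m))) = Add(18, Add(15, Mul(3, m))) = Add(33, Mul(3, m)))
Function('u')(M) = Mul(M, Add(-5, Mul(-4, Pow(M, -1)))) (Function('u')(M) = Mul(Add(-5, Mul(-4, Pow(M, -1))), M) = Mul(M, Add(-5, Mul(-4, Pow(M, -1)))))
Mul(Add(Function('x')(2), Function('u')(-2)), Function('b')(-5, -4)) = Mul(Add(Add(33, Mul(3, 2)), Add(-4, Mul(-5, -2))), Mul(-5, -4)) = Mul(Add(Add(33, 6), Add(-4, 10)), 20) = Mul(Add(39, 6), 20) = Mul(45, 20) = 900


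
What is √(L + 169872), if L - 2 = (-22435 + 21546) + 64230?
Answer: √233215 ≈ 482.92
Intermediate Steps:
L = 63343 (L = 2 + ((-22435 + 21546) + 64230) = 2 + (-889 + 64230) = 2 + 63341 = 63343)
√(L + 169872) = √(63343 + 169872) = √233215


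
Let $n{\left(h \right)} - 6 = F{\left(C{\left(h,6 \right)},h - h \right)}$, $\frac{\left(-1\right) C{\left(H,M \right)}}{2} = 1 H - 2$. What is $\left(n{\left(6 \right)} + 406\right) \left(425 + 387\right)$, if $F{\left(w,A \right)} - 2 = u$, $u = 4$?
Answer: $339416$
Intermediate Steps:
$C{\left(H,M \right)} = 4 - 2 H$ ($C{\left(H,M \right)} = - 2 \left(1 H - 2\right) = - 2 \left(H - 2\right) = - 2 \left(-2 + H\right) = 4 - 2 H$)
$F{\left(w,A \right)} = 6$ ($F{\left(w,A \right)} = 2 + 4 = 6$)
$n{\left(h \right)} = 12$ ($n{\left(h \right)} = 6 + 6 = 12$)
$\left(n{\left(6 \right)} + 406\right) \left(425 + 387\right) = \left(12 + 406\right) \left(425 + 387\right) = 418 \cdot 812 = 339416$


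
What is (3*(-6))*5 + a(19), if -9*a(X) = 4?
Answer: -814/9 ≈ -90.444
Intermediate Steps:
a(X) = -4/9 (a(X) = -⅑*4 = -4/9)
(3*(-6))*5 + a(19) = (3*(-6))*5 - 4/9 = -18*5 - 4/9 = -90 - 4/9 = -814/9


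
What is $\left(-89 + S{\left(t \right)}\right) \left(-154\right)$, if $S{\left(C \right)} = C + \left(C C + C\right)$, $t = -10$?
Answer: $1386$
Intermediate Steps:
$S{\left(C \right)} = C^{2} + 2 C$ ($S{\left(C \right)} = C + \left(C^{2} + C\right) = C + \left(C + C^{2}\right) = C^{2} + 2 C$)
$\left(-89 + S{\left(t \right)}\right) \left(-154\right) = \left(-89 - 10 \left(2 - 10\right)\right) \left(-154\right) = \left(-89 - -80\right) \left(-154\right) = \left(-89 + 80\right) \left(-154\right) = \left(-9\right) \left(-154\right) = 1386$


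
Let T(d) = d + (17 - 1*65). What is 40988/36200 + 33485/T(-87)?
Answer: -60331181/244350 ≈ -246.90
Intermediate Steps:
T(d) = -48 + d (T(d) = d + (17 - 65) = d - 48 = -48 + d)
40988/36200 + 33485/T(-87) = 40988/36200 + 33485/(-48 - 87) = 40988*(1/36200) + 33485/(-135) = 10247/9050 + 33485*(-1/135) = 10247/9050 - 6697/27 = -60331181/244350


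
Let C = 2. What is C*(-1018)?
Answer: -2036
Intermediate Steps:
C*(-1018) = 2*(-1018) = -2036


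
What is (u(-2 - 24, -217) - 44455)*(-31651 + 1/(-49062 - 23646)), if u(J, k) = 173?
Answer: 50952660606169/36354 ≈ 1.4016e+9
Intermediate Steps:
(u(-2 - 24, -217) - 44455)*(-31651 + 1/(-49062 - 23646)) = (173 - 44455)*(-31651 + 1/(-49062 - 23646)) = -44282*(-31651 + 1/(-72708)) = -44282*(-31651 - 1/72708) = -44282*(-2301280909/72708) = 50952660606169/36354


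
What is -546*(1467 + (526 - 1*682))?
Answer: -715806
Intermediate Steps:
-546*(1467 + (526 - 1*682)) = -546*(1467 + (526 - 682)) = -546*(1467 - 156) = -546*1311 = -715806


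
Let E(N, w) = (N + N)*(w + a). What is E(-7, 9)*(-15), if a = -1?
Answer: 1680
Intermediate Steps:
E(N, w) = 2*N*(-1 + w) (E(N, w) = (N + N)*(w - 1) = (2*N)*(-1 + w) = 2*N*(-1 + w))
E(-7, 9)*(-15) = (2*(-7)*(-1 + 9))*(-15) = (2*(-7)*8)*(-15) = -112*(-15) = 1680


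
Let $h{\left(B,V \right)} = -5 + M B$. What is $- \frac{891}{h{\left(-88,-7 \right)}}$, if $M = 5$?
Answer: $\frac{891}{445} \approx 2.0022$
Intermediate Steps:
$h{\left(B,V \right)} = -5 + 5 B$
$- \frac{891}{h{\left(-88,-7 \right)}} = - \frac{891}{-5 + 5 \left(-88\right)} = - \frac{891}{-5 - 440} = - \frac{891}{-445} = \left(-891\right) \left(- \frac{1}{445}\right) = \frac{891}{445}$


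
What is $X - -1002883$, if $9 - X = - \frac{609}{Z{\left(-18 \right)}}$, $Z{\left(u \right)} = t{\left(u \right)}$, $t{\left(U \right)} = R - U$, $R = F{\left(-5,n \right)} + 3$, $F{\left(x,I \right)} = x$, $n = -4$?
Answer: $\frac{16046881}{16} \approx 1.0029 \cdot 10^{6}$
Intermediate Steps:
$R = -2$ ($R = -5 + 3 = -2$)
$t{\left(U \right)} = -2 - U$
$Z{\left(u \right)} = -2 - u$
$X = \frac{753}{16}$ ($X = 9 - - \frac{609}{-2 - -18} = 9 - - \frac{609}{-2 + 18} = 9 - - \frac{609}{16} = 9 + \frac{609}{16} = \frac{753}{16} \approx 47.063$)
$X - -1002883 = \frac{753}{16} - -1002883 = \frac{753}{16} + 1002883 = \frac{16046881}{16}$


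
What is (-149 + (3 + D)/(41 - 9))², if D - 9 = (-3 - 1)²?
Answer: 1404225/64 ≈ 21941.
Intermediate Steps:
D = 25 (D = 9 + (-3 - 1)² = 9 + (-4)² = 9 + 16 = 25)
(-149 + (3 + D)/(41 - 9))² = (-149 + (3 + 25)/(41 - 9))² = (-149 + 28/32)² = (-149 + 28*(1/32))² = (-149 + 7/8)² = (-1185/8)² = 1404225/64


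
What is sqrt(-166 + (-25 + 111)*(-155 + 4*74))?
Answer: 2*sqrt(2990) ≈ 109.36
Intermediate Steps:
sqrt(-166 + (-25 + 111)*(-155 + 4*74)) = sqrt(-166 + 86*(-155 + 296)) = sqrt(-166 + 86*141) = sqrt(-166 + 12126) = sqrt(11960) = 2*sqrt(2990)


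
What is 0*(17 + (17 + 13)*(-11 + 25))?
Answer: 0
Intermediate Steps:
0*(17 + (17 + 13)*(-11 + 25)) = 0*(17 + 30*14) = 0*(17 + 420) = 0*437 = 0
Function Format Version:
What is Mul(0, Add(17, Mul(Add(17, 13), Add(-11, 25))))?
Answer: 0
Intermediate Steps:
Mul(0, Add(17, Mul(Add(17, 13), Add(-11, 25)))) = Mul(0, Add(17, Mul(30, 14))) = Mul(0, Add(17, 420)) = Mul(0, 437) = 0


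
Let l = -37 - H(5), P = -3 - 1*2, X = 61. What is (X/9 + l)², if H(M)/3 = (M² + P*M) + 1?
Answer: 89401/81 ≈ 1103.7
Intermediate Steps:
P = -5 (P = -3 - 2 = -5)
H(M) = 3 - 15*M + 3*M² (H(M) = 3*((M² - 5*M) + 1) = 3*(1 + M² - 5*M) = 3 - 15*M + 3*M²)
l = -40 (l = -37 - (3 - 15*5 + 3*5²) = -37 - (3 - 75 + 3*25) = -37 - (3 - 75 + 75) = -37 - 1*3 = -37 - 3 = -40)
(X/9 + l)² = (61/9 - 40)² = (-299/9)² = 89401/81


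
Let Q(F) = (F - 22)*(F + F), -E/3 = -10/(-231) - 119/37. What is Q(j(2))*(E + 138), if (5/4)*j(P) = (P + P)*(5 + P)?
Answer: 26897984/10175 ≈ 2643.5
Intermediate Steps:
j(P) = 8*P*(5 + P)/5 (j(P) = 4*((P + P)*(5 + P))/5 = 4*((2*P)*(5 + P))/5 = 4*(2*P*(5 + P))/5 = 8*P*(5 + P)/5)
E = 27119/2849 (E = -3*(-10/(-231) - 119/37) = -3*(-10*(-1/231) - 119*1/37) = -3*(10/231 - 119/37) = -3*(-27119/8547) = 27119/2849 ≈ 9.5188)
Q(F) = 2*F*(-22 + F) (Q(F) = (-22 + F)*(2*F) = 2*F*(-22 + F))
Q(j(2))*(E + 138) = (2*((8/5)*2*(5 + 2))*(-22 + (8/5)*2*(5 + 2)))*(27119/2849 + 138) = (2*((8/5)*2*7)*(-22 + (8/5)*2*7))*(420281/2849) = (2*(112/5)*(-22 + 112/5))*(420281/2849) = (2*(112/5)*(⅖))*(420281/2849) = (448/25)*(420281/2849) = 26897984/10175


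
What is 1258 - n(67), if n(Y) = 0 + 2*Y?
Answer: 1124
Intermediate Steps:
n(Y) = 2*Y
1258 - n(67) = 1258 - 2*67 = 1258 - 1*134 = 1258 - 134 = 1124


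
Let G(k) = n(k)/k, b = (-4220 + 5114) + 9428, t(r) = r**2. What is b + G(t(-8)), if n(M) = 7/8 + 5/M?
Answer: 42278973/4096 ≈ 10322.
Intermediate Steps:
n(M) = 7/8 + 5/M (n(M) = 7*(1/8) + 5/M = 7/8 + 5/M)
b = 10322 (b = 894 + 9428 = 10322)
G(k) = (7/8 + 5/k)/k
b + G(t(-8)) = 10322 + (40 + 7*(-8)**2)/(8*((-8)**2)**2) = 10322 + (1/8)*(40 + 7*64)/64**2 = 10322 + (1/8)*(1/4096)*(40 + 448) = 10322 + (1/8)*(1/4096)*488 = 10322 + 61/4096 = 42278973/4096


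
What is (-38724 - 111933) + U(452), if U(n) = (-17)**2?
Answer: -150368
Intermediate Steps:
U(n) = 289
(-38724 - 111933) + U(452) = (-38724 - 111933) + 289 = -150657 + 289 = -150368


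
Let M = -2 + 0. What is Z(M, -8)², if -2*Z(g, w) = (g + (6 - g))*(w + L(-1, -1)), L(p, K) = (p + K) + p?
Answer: 1089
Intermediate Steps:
L(p, K) = K + 2*p (L(p, K) = (K + p) + p = K + 2*p)
M = -2
Z(g, w) = 9 - 3*w (Z(g, w) = -(g + (6 - g))*(w + (-1 + 2*(-1)))/2 = -3*(w + (-1 - 2)) = -3*(w - 3) = -3*(-3 + w) = -(-18 + 6*w)/2 = 9 - 3*w)
Z(M, -8)² = (9 - 3*(-8))² = (9 + 24)² = 33² = 1089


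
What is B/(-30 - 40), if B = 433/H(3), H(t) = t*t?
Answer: -433/630 ≈ -0.68730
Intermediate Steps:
H(t) = t²
B = 433/9 (B = 433/(3²) = 433/9 ≈ 48.111)
B/(-30 - 40) = 433/(9*(-30 - 40)) = (433/9)/(-70) = (433/9)*(-1/70) = -433/630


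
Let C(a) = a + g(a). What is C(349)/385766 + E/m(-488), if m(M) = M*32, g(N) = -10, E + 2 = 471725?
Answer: -90984700497/3012060928 ≈ -30.207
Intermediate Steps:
E = 471723 (E = -2 + 471725 = 471723)
C(a) = -10 + a (C(a) = a - 10 = -10 + a)
m(M) = 32*M
C(349)/385766 + E/m(-488) = (-10 + 349)/385766 + 471723/((32*(-488))) = 339*(1/385766) + 471723/(-15616) = 339/385766 + 471723*(-1/15616) = 339/385766 - 471723/15616 = -90984700497/3012060928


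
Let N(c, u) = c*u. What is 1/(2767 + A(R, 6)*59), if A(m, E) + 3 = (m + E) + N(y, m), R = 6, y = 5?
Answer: 1/5068 ≈ 0.00019732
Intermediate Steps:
A(m, E) = -3 + E + 6*m (A(m, E) = -3 + ((m + E) + 5*m) = -3 + ((E + m) + 5*m) = -3 + (E + 6*m) = -3 + E + 6*m)
1/(2767 + A(R, 6)*59) = 1/(2767 + (-3 + 6 + 6*6)*59) = 1/(2767 + (-3 + 6 + 36)*59) = 1/(2767 + 39*59) = 1/(2767 + 2301) = 1/5068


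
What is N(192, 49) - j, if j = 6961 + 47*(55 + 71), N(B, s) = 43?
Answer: -12840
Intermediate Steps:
j = 12883 (j = 6961 + 47*126 = 6961 + 5922 = 12883)
N(192, 49) - j = 43 - 1*12883 = 43 - 12883 = -12840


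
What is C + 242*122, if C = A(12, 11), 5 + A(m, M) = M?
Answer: 29530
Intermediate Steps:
A(m, M) = -5 + M
C = 6 (C = -5 + 11 = 6)
C + 242*122 = 6 + 242*122 = 6 + 29524 = 29530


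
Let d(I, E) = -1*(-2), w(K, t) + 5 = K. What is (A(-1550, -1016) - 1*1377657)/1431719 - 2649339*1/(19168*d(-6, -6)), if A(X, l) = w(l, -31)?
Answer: -3845961983549/54886379584 ≈ -70.071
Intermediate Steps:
w(K, t) = -5 + K
A(X, l) = -5 + l
d(I, E) = 2
(A(-1550, -1016) - 1*1377657)/1431719 - 2649339*1/(19168*d(-6, -6)) = ((-5 - 1016) - 1*1377657)/1431719 - 2649339/(2*19168) = (-1021 - 1377657)*(1/1431719) - 2649339/38336 = -1378678*1/1431719 - 2649339*1/38336 = -1378678/1431719 - 2649339/38336 = -3845961983549/54886379584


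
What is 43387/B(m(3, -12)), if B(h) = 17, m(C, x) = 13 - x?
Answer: 43387/17 ≈ 2552.2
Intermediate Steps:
43387/B(m(3, -12)) = 43387/17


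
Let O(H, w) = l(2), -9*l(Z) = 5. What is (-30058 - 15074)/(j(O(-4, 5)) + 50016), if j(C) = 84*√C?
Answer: -141082632/156350261 + 78981*I*√5/156350261 ≈ -0.90235 + 0.0011296*I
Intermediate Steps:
l(Z) = -5/9 (l(Z) = -⅑*5 = -5/9)
O(H, w) = -5/9
(-30058 - 15074)/(j(O(-4, 5)) + 50016) = (-30058 - 15074)/(84*√(-5/9) + 50016) = -45132/(84*(I*√5/3) + 50016) = -45132/(28*I*√5 + 50016) = -45132/(50016 + 28*I*√5)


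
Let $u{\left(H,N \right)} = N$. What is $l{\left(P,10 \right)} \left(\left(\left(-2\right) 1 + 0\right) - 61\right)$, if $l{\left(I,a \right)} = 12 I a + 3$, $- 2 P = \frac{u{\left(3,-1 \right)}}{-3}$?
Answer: $1071$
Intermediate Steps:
$P = - \frac{1}{6}$ ($P = - \frac{\left(-1\right) \frac{1}{-3}}{2} = - \frac{\left(-1\right) \left(- \frac{1}{3}\right)}{2} = \left(- \frac{1}{2}\right) \frac{1}{3} = - \frac{1}{6} \approx -0.16667$)
$l{\left(I,a \right)} = 3 + 12 I a$ ($l{\left(I,a \right)} = 12 I a + 3 = 3 + 12 I a$)
$l{\left(P,10 \right)} \left(\left(\left(-2\right) 1 + 0\right) - 61\right) = \left(3 + 12 \left(- \frac{1}{6}\right) 10\right) \left(\left(\left(-2\right) 1 + 0\right) - 61\right) = \left(3 - 20\right) \left(\left(-2 + 0\right) - 61\right) = - 17 \left(-2 - 61\right) = \left(-17\right) \left(-63\right) = 1071$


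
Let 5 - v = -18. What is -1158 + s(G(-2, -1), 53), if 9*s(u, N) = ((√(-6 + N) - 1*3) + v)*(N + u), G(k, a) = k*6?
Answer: -9602/9 + 41*√47/9 ≈ -1035.7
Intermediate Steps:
G(k, a) = 6*k
v = 23 (v = 5 - 1*(-18) = 5 + 18 = 23)
s(u, N) = (20 + √(-6 + N))*(N + u)/9 (s(u, N) = (((√(-6 + N) - 1*3) + 23)*(N + u))/9 = (((√(-6 + N) - 3) + 23)*(N + u))/9 = (((-3 + √(-6 + N)) + 23)*(N + u))/9 = ((20 + √(-6 + N))*(N + u))/9 = (20 + √(-6 + N))*(N + u)/9)
-1158 + s(G(-2, -1), 53) = -1158 + ((20/9)*53 + 20*(6*(-2))/9 + (⅑)*53*√(-6 + 53) + (6*(-2))*√(-6 + 53)/9) = -1158 + (1060/9 + (20/9)*(-12) + (⅑)*53*√47 + (⅑)*(-12)*√47) = -1158 + (1060/9 - 80/3 + 53*√47/9 - 4*√47/3) = -1158 + (820/9 + 41*√47/9) = -9602/9 + 41*√47/9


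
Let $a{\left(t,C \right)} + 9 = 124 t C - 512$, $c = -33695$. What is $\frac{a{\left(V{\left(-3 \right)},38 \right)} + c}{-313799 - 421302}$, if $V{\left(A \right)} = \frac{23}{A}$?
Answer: $\frac{211024}{2205303} \approx 0.095689$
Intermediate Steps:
$a{\left(t,C \right)} = -521 + 124 C t$ ($a{\left(t,C \right)} = -9 + \left(124 t C - 512\right) = -9 + \left(124 C t - 512\right) = -9 + \left(-512 + 124 C t\right) = -521 + 124 C t$)
$\frac{a{\left(V{\left(-3 \right)},38 \right)} + c}{-313799 - 421302} = \frac{\left(-521 + 124 \cdot 38 \frac{23}{-3}\right) - 33695}{-313799 - 421302} = \frac{\left(-521 + 124 \cdot 38 \cdot 23 \left(- \frac{1}{3}\right)\right) - 33695}{-735101} = \left(\left(-521 + 124 \cdot 38 \left(- \frac{23}{3}\right)\right) - 33695\right) \left(- \frac{1}{735101}\right) = \left(\left(-521 - \frac{108376}{3}\right) - 33695\right) \left(- \frac{1}{735101}\right) = \left(- \frac{109939}{3} - 33695\right) \left(- \frac{1}{735101}\right) = \left(- \frac{211024}{3}\right) \left(- \frac{1}{735101}\right) = \frac{211024}{2205303}$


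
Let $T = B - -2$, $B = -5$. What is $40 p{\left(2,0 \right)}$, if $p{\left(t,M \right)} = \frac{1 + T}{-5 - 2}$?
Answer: $\frac{80}{7} \approx 11.429$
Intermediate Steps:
$T = -3$ ($T = -5 - -2 = -5 + 2 = -3$)
$p{\left(t,M \right)} = \frac{2}{7}$ ($p{\left(t,M \right)} = \frac{1 - 3}{-5 - 2} = - \frac{2}{-7} = \left(-2\right) \left(- \frac{1}{7}\right) = \frac{2}{7}$)
$40 p{\left(2,0 \right)} = 40 \cdot \frac{2}{7} = \frac{80}{7}$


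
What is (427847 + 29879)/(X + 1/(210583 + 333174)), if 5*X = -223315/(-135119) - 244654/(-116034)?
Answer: 9755558507312036496930/16032588335097991 ≈ 6.0848e+5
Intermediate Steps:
X = 29484768268/39195995115 (X = (-223315/(-135119) - 244654/(-116034))/5 = (-223315*(-1/135119) - 244654*(-1/116034))/5 = (223315/135119 + 122327/58017)/5 = (⅕)*(29484768268/7839199023) = 29484768268/39195995115 ≈ 0.75224)
(427847 + 29879)/(X + 1/(210583 + 333174)) = (427847 + 29879)/(29484768268/39195995115 + 1/(210583 + 333174)) = 457726/(29484768268/39195995115 + 1/543757) = 457726/(16032588335097991/21313096715747055) = 457726*(21313096715747055/16032588335097991) = 9755558507312036496930/16032588335097991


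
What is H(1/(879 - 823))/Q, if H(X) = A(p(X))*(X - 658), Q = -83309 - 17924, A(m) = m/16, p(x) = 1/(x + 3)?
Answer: 36847/273734032 ≈ 0.00013461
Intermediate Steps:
p(x) = 1/(3 + x)
A(m) = m/16 (A(m) = m*(1/16) = m/16)
Q = -101233
H(X) = (-658 + X)/(16*(3 + X)) (H(X) = (1/(16*(3 + X)))*(X - 658) = (1/(16*(3 + X)))*(-658 + X) = (-658 + X)/(16*(3 + X)))
H(1/(879 - 823))/Q = ((-658 + 1/(879 - 823))/(16*(3 + 1/(879 - 823))))/(-101233) = ((-658 + 1/56)/(16*(3 + 1/56)))*(-1/101233) = ((1/16)*(-36847/56)/(169/56))*(-1/101233) = ((1/16)*(56/169)*(-36847/56))*(-1/101233) = -36847/2704*(-1/101233) = 36847/273734032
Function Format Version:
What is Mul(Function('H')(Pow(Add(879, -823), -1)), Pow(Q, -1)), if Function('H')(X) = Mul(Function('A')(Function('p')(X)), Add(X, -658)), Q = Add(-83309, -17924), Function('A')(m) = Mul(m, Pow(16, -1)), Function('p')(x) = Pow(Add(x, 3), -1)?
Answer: Rational(36847, 273734032) ≈ 0.00013461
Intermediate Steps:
Function('p')(x) = Pow(Add(3, x), -1)
Function('A')(m) = Mul(Rational(1, 16), m) (Function('A')(m) = Mul(m, Rational(1, 16)) = Mul(Rational(1, 16), m))
Q = -101233
Function('H')(X) = Mul(Rational(1, 16), Pow(Add(3, X), -1), Add(-658, X)) (Function('H')(X) = Mul(Mul(Rational(1, 16), Pow(Add(3, X), -1)), Add(X, -658)) = Mul(Mul(Rational(1, 16), Pow(Add(3, X), -1)), Add(-658, X)) = Mul(Rational(1, 16), Pow(Add(3, X), -1), Add(-658, X)))
Mul(Function('H')(Pow(Add(879, -823), -1)), Pow(Q, -1)) = Mul(Mul(Rational(1, 16), Pow(Add(3, Pow(Add(879, -823), -1)), -1), Add(-658, Pow(Add(879, -823), -1))), Pow(-101233, -1)) = Mul(Mul(Rational(1, 16), Pow(Add(3, Pow(56, -1)), -1), Add(-658, Pow(56, -1))), Rational(-1, 101233)) = Mul(Mul(Rational(1, 16), Pow(Add(3, Rational(1, 56)), -1), Add(-658, Rational(1, 56))), Rational(-1, 101233)) = Mul(Mul(Rational(1, 16), Pow(Rational(169, 56), -1), Rational(-36847, 56)), Rational(-1, 101233)) = Mul(Mul(Rational(1, 16), Rational(56, 169), Rational(-36847, 56)), Rational(-1, 101233)) = Mul(Rational(-36847, 2704), Rational(-1, 101233)) = Rational(36847, 273734032)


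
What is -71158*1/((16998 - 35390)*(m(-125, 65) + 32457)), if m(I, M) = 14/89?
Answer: 3166531/26564365652 ≈ 0.00011920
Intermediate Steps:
m(I, M) = 14/89 (m(I, M) = 14*(1/89) = 14/89)
-71158*1/((16998 - 35390)*(m(-125, 65) + 32457)) = -71158*1/((16998 - 35390)*(14/89 + 32457)) = -71158/((2888687/89)*(-18392)) = -71158/(-53128731304/89) = -71158*(-89/53128731304) = 3166531/26564365652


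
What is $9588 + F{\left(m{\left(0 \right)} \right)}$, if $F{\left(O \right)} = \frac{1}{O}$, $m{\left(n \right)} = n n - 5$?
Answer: $\frac{47939}{5} \approx 9587.8$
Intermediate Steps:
$m{\left(n \right)} = -5 + n^{2}$ ($m{\left(n \right)} = n^{2} - 5 = -5 + n^{2}$)
$9588 + F{\left(m{\left(0 \right)} \right)} = 9588 + \frac{1}{-5 + 0^{2}} = 9588 + \frac{1}{-5 + 0} = 9588 + \frac{1}{-5} = 9588 - \frac{1}{5} = \frac{47939}{5}$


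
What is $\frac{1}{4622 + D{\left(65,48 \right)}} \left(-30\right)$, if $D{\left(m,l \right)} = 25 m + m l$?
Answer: $- \frac{30}{9367} \approx -0.0032027$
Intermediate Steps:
$D{\left(m,l \right)} = 25 m + l m$
$\frac{1}{4622 + D{\left(65,48 \right)}} \left(-30\right) = \frac{1}{4622 + 65 \left(25 + 48\right)} \left(-30\right) = \frac{1}{4622 + 65 \cdot 73} \left(-30\right) = \frac{1}{4622 + 4745} \left(-30\right) = \frac{1}{9367} \left(-30\right) = - \frac{30}{9367}$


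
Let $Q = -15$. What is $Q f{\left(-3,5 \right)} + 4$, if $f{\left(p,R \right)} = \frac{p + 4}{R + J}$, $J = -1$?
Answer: $\frac{1}{4} \approx 0.25$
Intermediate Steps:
$f{\left(p,R \right)} = \frac{4 + p}{-1 + R}$ ($f{\left(p,R \right)} = \frac{p + 4}{R - 1} = \frac{4 + p}{-1 + R}$)
$Q f{\left(-3,5 \right)} + 4 = - 15 \frac{4 - 3}{-1 + 5} + 4 = - 15 \cdot \frac{1}{4} \cdot 1 + 4 = \left(-15\right) \frac{1}{4} + 4 = - \frac{15}{4} + 4 = \frac{1}{4}$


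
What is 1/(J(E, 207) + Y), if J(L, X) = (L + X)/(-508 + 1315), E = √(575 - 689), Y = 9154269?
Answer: 993618116505/9095847776628697369 - 269*I*√114/18191695553257394738 ≈ 1.0924e-7 - 1.5788e-16*I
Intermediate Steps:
E = I*√114 (E = √(-114) = I*√114 ≈ 10.677*I)
J(L, X) = L/807 + X/807 (J(L, X) = (L + X)/807 = (L + X)*(1/807) = L/807 + X/807)
1/(J(E, 207) + Y) = 1/(((I*√114)/807 + (1/807)*207) + 9154269) = 1/((I*√114/807 + 69/269) + 9154269) = 1/((69/269 + I*√114/807) + 9154269) = 1/(2462498430/269 + I*√114/807)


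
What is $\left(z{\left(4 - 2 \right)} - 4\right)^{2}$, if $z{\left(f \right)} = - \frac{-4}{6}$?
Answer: $\frac{100}{9} \approx 11.111$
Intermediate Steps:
$z{\left(f \right)} = \frac{2}{3}$ ($z{\left(f \right)} = - \frac{-4}{6} = \left(-1\right) \left(- \frac{2}{3}\right) = \frac{2}{3}$)
$\left(z{\left(4 - 2 \right)} - 4\right)^{2} = \left(\frac{2}{3} - 4\right)^{2} = \left(- \frac{10}{3}\right)^{2} = \frac{100}{9}$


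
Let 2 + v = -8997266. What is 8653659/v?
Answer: -1236237/1285324 ≈ -0.96181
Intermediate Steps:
v = -8997268 (v = -2 - 8997266 = -8997268)
8653659/v = 8653659/(-8997268) = 8653659*(-1/8997268) = -1236237/1285324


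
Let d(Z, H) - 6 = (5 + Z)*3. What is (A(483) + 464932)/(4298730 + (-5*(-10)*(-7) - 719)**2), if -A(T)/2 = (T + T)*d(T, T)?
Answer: -2375108/5441491 ≈ -0.43648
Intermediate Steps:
d(Z, H) = 21 + 3*Z (d(Z, H) = 6 + (5 + Z)*3 = 6 + (15 + 3*Z) = 21 + 3*Z)
A(T) = -4*T*(21 + 3*T) (A(T) = -2*(T + T)*(21 + 3*T) = -2*2*T*(21 + 3*T) = -4*T*(21 + 3*T))
(A(483) + 464932)/(4298730 + (-5*(-10)*(-7) - 719)**2) = (-12*483*(7 + 483) + 464932)/(4298730 + (-5*(-10)*(-7) - 719)**2) = (-12*483*490 + 464932)/(4298730 + (50*(-7) - 719)**2) = (-2840040 + 464932)/(4298730 + (-350 - 719)**2) = -2375108/(4298730 + (-1069)**2) = -2375108/(4298730 + 1142761) = -2375108/5441491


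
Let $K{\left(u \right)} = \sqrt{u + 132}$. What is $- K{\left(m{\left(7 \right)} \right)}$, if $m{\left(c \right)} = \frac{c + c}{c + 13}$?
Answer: $- \frac{\sqrt{13270}}{10} \approx -11.52$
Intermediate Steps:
$m{\left(c \right)} = \frac{2 c}{13 + c}$
$K{\left(u \right)} = \sqrt{132 + u}$
$- K{\left(m{\left(7 \right)} \right)} = - \sqrt{132 + 2 \cdot 7 \frac{1}{13 + 7}} = - \sqrt{132 + 2 \cdot 7 \cdot \frac{1}{20}} = - \sqrt{132 + \frac{7}{10}} = - \sqrt{\frac{1327}{10}} = - \frac{\sqrt{13270}}{10}$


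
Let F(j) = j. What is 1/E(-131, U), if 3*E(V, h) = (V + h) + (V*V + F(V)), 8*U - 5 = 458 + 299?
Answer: 4/22659 ≈ 0.00017653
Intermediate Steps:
U = 381/4 (U = 5/8 + (458 + 299)/8 = 5/8 + (1/8)*757 = 5/8 + 757/8 = 381/4 ≈ 95.250)
E(V, h) = h/3 + V**2/3 + 2*V/3 (E(V, h) = ((V + h) + (V*V + V))/3 = ((V + h) + (V**2 + V))/3 = ((V + h) + (V + V**2))/3 = (h + V**2 + 2*V)/3 = h/3 + V**2/3 + 2*V/3)
1/E(-131, U) = 1/((1/3)*(381/4) + (1/3)*(-131)**2 + (2/3)*(-131)) = 1/(127/4 + (1/3)*17161 - 262/3) = 1/(127/4 + 17161/3 - 262/3) = 1/(22659/4) = 4/22659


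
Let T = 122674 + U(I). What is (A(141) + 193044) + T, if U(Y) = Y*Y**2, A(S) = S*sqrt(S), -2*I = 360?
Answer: -5516282 + 141*sqrt(141) ≈ -5.5146e+6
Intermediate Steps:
I = -180 (I = -1/2*360 = -180)
A(S) = S**(3/2)
U(Y) = Y**3
T = -5709326 (T = 122674 + (-180)**3 = 122674 - 5832000 = -5709326)
(A(141) + 193044) + T = (141**(3/2) + 193044) - 5709326 = (141*sqrt(141) + 193044) - 5709326 = (193044 + 141*sqrt(141)) - 5709326 = -5516282 + 141*sqrt(141)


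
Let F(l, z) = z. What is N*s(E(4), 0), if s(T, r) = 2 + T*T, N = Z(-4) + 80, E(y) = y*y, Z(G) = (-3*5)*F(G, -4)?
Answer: 36120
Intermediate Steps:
Z(G) = 60 (Z(G) = -3*5*(-4) = -15*(-4) = 60)
E(y) = y²
N = 140 (N = 60 + 80 = 140)
s(T, r) = 2 + T²
N*s(E(4), 0) = 140*(2 + (4²)²) = 140*(2 + 16²) = 140*(2 + 256) = 140*258 = 36120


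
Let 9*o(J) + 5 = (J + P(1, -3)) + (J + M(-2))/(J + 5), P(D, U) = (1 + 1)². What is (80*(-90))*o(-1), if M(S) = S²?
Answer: 1000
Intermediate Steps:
P(D, U) = 4 (P(D, U) = 2² = 4)
o(J) = -⅑ + J/9 + (4 + J)/(9*(5 + J)) (o(J) = -5/9 + ((J + 4) + (J + (-2)²)/(J + 5))/9 = -5/9 + ((4 + J) + (J + 4)/(5 + J))/9 = -5/9 + ((4 + J) + (4 + J)/(5 + J))/9 = -5/9 + (4 + J + (4 + J)/(5 + J))/9 = -5/9 + (4/9 + J/9 + (4 + J)/(9*(5 + J))) = -⅑ + J/9 + (4 + J)/(9*(5 + J)))
(80*(-90))*o(-1) = (80*(-90))*((-1 + (-1)² + 5*(-1))/(9*(5 - 1))) = -800*(-1 + 1 - 5)/4 = -800*(-5)/4 = -7200*(-5/36) = 1000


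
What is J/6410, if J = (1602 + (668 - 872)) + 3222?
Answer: 462/641 ≈ 0.72075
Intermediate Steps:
J = 4620 (J = (1602 - 204) + 3222 = 1398 + 3222 = 4620)
J/6410 = 4620/6410 = 4620*(1/6410) = 462/641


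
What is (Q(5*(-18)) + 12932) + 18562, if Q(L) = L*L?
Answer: 39594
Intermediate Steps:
Q(L) = L²
(Q(5*(-18)) + 12932) + 18562 = ((5*(-18))² + 12932) + 18562 = ((-90)² + 12932) + 18562 = (8100 + 12932) + 18562 = 21032 + 18562 = 39594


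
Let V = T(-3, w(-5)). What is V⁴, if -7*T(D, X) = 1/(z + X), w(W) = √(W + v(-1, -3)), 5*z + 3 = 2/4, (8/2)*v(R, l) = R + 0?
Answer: 16/(2401*(1 - I*√21)⁴) ≈ 8.9893e-6 - 1.0429e-5*I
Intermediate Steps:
v(R, l) = R/4 (v(R, l) = (R + 0)/4 = R/4)
z = -½ (z = -⅗ + (2/4)/5 = -⅗ + (2*(¼))/5 = -⅗ + (⅕)*(½) = -⅗ + ⅒ = -½ ≈ -0.50000)
w(W) = √(-¼ + W) (w(W) = √(W + (¼)*(-1)) = √(W - ¼) = √(-¼ + W))
T(D, X) = -1/(7*(-½ + X))
V = -2/(-7 + 7*I*√21) (V = -2/(-7 + 14*(√(-1 + 4*(-5))/2)) = -2/(-7 + 14*(√(-1 - 20)/2)) = -2/(-7 + 14*(√(-21)/2)) = -2/(-7 + 14*((I*√21)/2)) = -2/(-7 + 14*(I*√21/2)) = -2/(-7 + 7*I*√21) ≈ 0.012987 + 0.059514*I)
V⁴ = (1/77 + I*√21/77)⁴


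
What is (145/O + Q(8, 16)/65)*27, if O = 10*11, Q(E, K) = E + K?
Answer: 65151/1430 ≈ 45.560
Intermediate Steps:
O = 110
(145/O + Q(8, 16)/65)*27 = (145/110 + (8 + 16)/65)*27 = (145*(1/110) + 24*(1/65))*27 = (29/22 + 24/65)*27 = (2413/1430)*27 = 65151/1430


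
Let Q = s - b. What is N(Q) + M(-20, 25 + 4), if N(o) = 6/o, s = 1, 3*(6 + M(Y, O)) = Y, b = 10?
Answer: -40/3 ≈ -13.333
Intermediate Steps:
M(Y, O) = -6 + Y/3
Q = -9 (Q = 1 - 1*10 = 1 - 10 = -9)
N(Q) + M(-20, 25 + 4) = 6/(-9) + (-6 + (⅓)*(-20)) = 6*(-⅑) + (-6 - 20/3) = -⅔ - 38/3 = -40/3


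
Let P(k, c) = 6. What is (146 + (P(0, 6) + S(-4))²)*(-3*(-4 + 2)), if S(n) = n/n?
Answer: 1170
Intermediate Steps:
S(n) = 1
(146 + (P(0, 6) + S(-4))²)*(-3*(-4 + 2)) = (146 + (6 + 1)²)*(-3*(-4 + 2)) = (146 + 7²)*(-3*(-2)) = (146 + 49)*6 = 195*6 = 1170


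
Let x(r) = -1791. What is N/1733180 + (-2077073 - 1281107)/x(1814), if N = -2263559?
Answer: 5816276378231/3104125380 ≈ 1873.7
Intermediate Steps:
N/1733180 + (-2077073 - 1281107)/x(1814) = -2263559/1733180 + (-2077073 - 1281107)/(-1791) = -2263559*1/1733180 - 3358180*(-1/1791) = -2263559/1733180 + 3358180/1791 = 5816276378231/3104125380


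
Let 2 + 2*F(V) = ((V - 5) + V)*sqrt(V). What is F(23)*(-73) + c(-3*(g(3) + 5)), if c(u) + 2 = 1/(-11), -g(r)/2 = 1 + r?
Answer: 780/11 - 2993*sqrt(23)/2 ≈ -7106.1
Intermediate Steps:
g(r) = -2 - 2*r (g(r) = -2*(1 + r) = -2 - 2*r)
c(u) = -23/11 (c(u) = -2 + 1/(-11) = -2 - 1/11 = -23/11)
F(V) = -1 + sqrt(V)*(-5 + 2*V)/2 (F(V) = -1 + (((V - 5) + V)*sqrt(V))/2 = -1 + (((-5 + V) + V)*sqrt(V))/2 = -1 + ((-5 + 2*V)*sqrt(V))/2 = -1 + (sqrt(V)*(-5 + 2*V))/2 = -1 + sqrt(V)*(-5 + 2*V)/2)
F(23)*(-73) + c(-3*(g(3) + 5)) = (-1 + 23**(3/2) - 5*sqrt(23)/2)*(-73) - 23/11 = (-1 + 23*sqrt(23) - 5*sqrt(23)/2)*(-73) - 23/11 = (-1 + 41*sqrt(23)/2)*(-73) - 23/11 = (73 - 2993*sqrt(23)/2) - 23/11 = 780/11 - 2993*sqrt(23)/2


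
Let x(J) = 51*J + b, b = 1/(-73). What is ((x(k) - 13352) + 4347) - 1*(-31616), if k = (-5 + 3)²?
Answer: 1665494/73 ≈ 22815.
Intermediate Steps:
k = 4 (k = (-2)² = 4)
b = -1/73 ≈ -0.013699
x(J) = -1/73 + 51*J (x(J) = 51*J - 1/73 = -1/73 + 51*J)
((x(k) - 13352) + 4347) - 1*(-31616) = (((-1/73 + 51*4) - 13352) + 4347) - 1*(-31616) = (((-1/73 + 204) - 13352) + 4347) + 31616 = ((14891/73 - 13352) + 4347) + 31616 = (-959805/73 + 4347) + 31616 = -642474/73 + 31616 = 1665494/73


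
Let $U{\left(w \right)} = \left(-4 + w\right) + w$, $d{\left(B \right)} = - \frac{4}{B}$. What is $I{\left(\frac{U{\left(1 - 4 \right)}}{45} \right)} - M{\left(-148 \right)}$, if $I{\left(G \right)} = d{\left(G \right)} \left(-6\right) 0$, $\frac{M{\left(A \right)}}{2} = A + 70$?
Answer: $156$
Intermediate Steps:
$U{\left(w \right)} = -4 + 2 w$
$M{\left(A \right)} = 140 + 2 A$ ($M{\left(A \right)} = 2 \left(A + 70\right) = 2 \left(70 + A\right) = 140 + 2 A$)
$I{\left(G \right)} = 0$ ($I{\left(G \right)} = - \frac{4}{G} \left(-6\right) 0 = \frac{24}{G} 0 = 0$)
$I{\left(\frac{U{\left(1 - 4 \right)}}{45} \right)} - M{\left(-148 \right)} = 0 - \left(140 + 2 \left(-148\right)\right) = 0 - \left(140 - 296\right) = 0 - -156 = 0 + 156 = 156$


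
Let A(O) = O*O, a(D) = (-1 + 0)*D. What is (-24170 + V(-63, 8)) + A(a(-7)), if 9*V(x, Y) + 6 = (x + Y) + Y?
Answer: -217142/9 ≈ -24127.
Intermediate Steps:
V(x, Y) = -⅔ + x/9 + 2*Y/9 (V(x, Y) = -⅔ + ((x + Y) + Y)/9 = -⅔ + ((Y + x) + Y)/9 = -⅔ + (x + 2*Y)/9 = -⅔ + (x/9 + 2*Y/9) = -⅔ + x/9 + 2*Y/9)
a(D) = -D
A(O) = O²
(-24170 + V(-63, 8)) + A(a(-7)) = (-24170 + (-⅔ + (⅑)*(-63) + (2/9)*8)) + (-1*(-7))² = (-24170 + (-⅔ - 7 + 16/9)) + 7² = (-24170 - 53/9) + 49 = -217583/9 + 49 = -217142/9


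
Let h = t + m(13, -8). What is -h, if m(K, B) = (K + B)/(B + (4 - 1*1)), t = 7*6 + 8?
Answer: -49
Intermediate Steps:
t = 50 (t = 42 + 8 = 50)
m(K, B) = (B + K)/(3 + B) (m(K, B) = (B + K)/(B + (4 - 1)) = (B + K)/(B + 3) = (B + K)/(3 + B))
h = 49 (h = 50 + (-8 + 13)/(3 - 8) = 50 + 5/(-5) = 50 - 1/5*5 = 50 - 1 = 49)
-h = -1*49 = -49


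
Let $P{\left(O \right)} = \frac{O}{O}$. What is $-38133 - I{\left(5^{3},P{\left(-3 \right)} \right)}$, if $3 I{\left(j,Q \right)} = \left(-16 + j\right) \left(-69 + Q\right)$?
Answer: $- \frac{106987}{3} \approx -35662.0$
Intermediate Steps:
$P{\left(O \right)} = 1$
$I{\left(j,Q \right)} = \frac{\left(-69 + Q\right) \left(-16 + j\right)}{3}$ ($I{\left(j,Q \right)} = \frac{\left(-16 + j\right) \left(-69 + Q\right)}{3} = \frac{\left(-69 + Q\right) \left(-16 + j\right)}{3}$)
$-38133 - I{\left(5^{3},P{\left(-3 \right)} \right)} = -38133 - \left(368 - 23 \cdot 5^{3} - \frac{16}{3} + \frac{1}{3} \cdot 1 \cdot 5^{3}\right) = -38133 - \left(368 - 2875 - \frac{16}{3} + \frac{1}{3} \cdot 1 \cdot 125\right) = -38133 - \left(368 - 2875 - \frac{16}{3} + \frac{125}{3}\right) = -38133 - - \frac{7412}{3} = -38133 + \frac{7412}{3} = - \frac{106987}{3}$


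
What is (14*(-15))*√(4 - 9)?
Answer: -210*I*√5 ≈ -469.57*I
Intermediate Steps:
(14*(-15))*√(4 - 9) = -210*I*√5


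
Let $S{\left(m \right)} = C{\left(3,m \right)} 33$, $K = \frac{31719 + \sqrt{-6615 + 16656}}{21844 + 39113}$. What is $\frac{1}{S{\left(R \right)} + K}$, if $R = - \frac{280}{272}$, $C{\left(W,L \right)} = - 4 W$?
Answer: $- \frac{489835273707}{193719882398656} - \frac{20319 \sqrt{10041}}{193719882398656} \approx -0.0025286$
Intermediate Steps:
$K = \frac{10573}{20319} + \frac{\sqrt{10041}}{60957}$ ($K = \frac{31719 + \sqrt{10041}}{60957} = \left(31719 + \sqrt{10041}\right) \frac{1}{60957} = \frac{10573}{20319} + \frac{\sqrt{10041}}{60957} \approx 0.52199$)
$R = - \frac{35}{34}$ ($R = \left(-280\right) \frac{1}{272} = - \frac{35}{34} \approx -1.0294$)
$S{\left(m \right)} = -396$ ($S{\left(m \right)} = \left(-4\right) 3 \cdot 33 = \left(-12\right) 33 = -396$)
$\frac{1}{S{\left(R \right)} + K} = \frac{1}{-396 + \left(\frac{10573}{20319} + \frac{\sqrt{10041}}{60957}\right)} = \frac{1}{- \frac{8035751}{20319} + \frac{\sqrt{10041}}{60957}}$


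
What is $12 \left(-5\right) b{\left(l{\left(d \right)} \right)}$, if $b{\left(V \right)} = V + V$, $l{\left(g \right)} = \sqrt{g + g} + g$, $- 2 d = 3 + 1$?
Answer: $240 - 240 i \approx 240.0 - 240.0 i$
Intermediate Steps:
$d = -2$ ($d = - \frac{3 + 1}{2} = \left(- \frac{1}{2}\right) 4 = -2$)
$l{\left(g \right)} = g + \sqrt{2} \sqrt{g}$ ($l{\left(g \right)} = \sqrt{2 g} + g = \sqrt{2} \sqrt{g} + g = g + \sqrt{2} \sqrt{g}$)
$b{\left(V \right)} = 2 V$
$12 \left(-5\right) b{\left(l{\left(d \right)} \right)} = 12 \left(-5\right) 2 \left(-2 + \sqrt{2} \sqrt{-2}\right) = - 60 \cdot 2 \left(-2 + \sqrt{2} i \sqrt{2}\right) = - 60 \cdot 2 \left(-2 + 2 i\right) = - 60 \left(-4 + 4 i\right) = 240 - 240 i$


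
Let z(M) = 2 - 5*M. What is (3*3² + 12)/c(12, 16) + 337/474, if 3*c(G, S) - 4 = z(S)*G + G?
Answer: 127291/218040 ≈ 0.58380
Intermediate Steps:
c(G, S) = 4/3 + G/3 + G*(2 - 5*S)/3 (c(G, S) = 4/3 + ((2 - 5*S)*G + G)/3 = 4/3 + (G*(2 - 5*S) + G)/3 = 4/3 + (G + G*(2 - 5*S))/3 = 4/3 + (G/3 + G*(2 - 5*S)/3) = 4/3 + G/3 + G*(2 - 5*S)/3)
(3*3² + 12)/c(12, 16) + 337/474 = (3*3² + 12)/(4/3 + (⅓)*12 - ⅓*12*(-2 + 5*16)) + 337/474 = (3*9 + 12)/(4/3 + 4 - ⅓*12*(-2 + 80)) + 337*(1/474) = (27 + 12)/(4/3 + 4 - ⅓*12*78) + 337/474 = 39/(4/3 + 4 - 312) + 337/474 = 39/(-920/3) + 337/474 = 39*(-3/920) + 337/474 = -117/920 + 337/474 = 127291/218040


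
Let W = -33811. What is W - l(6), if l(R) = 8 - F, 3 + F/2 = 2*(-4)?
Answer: -33841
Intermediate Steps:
F = -22 (F = -6 + 2*(2*(-4)) = -6 + 2*(-8) = -6 - 16 = -22)
l(R) = 30 (l(R) = 8 - 1*(-22) = 8 + 22 = 30)
W - l(6) = -33811 - 1*30 = -33811 - 30 = -33841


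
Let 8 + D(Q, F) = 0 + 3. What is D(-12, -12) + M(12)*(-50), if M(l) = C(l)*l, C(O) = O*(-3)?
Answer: 21595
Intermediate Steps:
D(Q, F) = -5 (D(Q, F) = -8 + (0 + 3) = -8 + 3 = -5)
C(O) = -3*O
M(l) = -3*l**2 (M(l) = (-3*l)*l = -3*l**2)
D(-12, -12) + M(12)*(-50) = -5 - 3*12**2*(-50) = -5 - 3*144*(-50) = -5 - 432*(-50) = -5 + 21600 = 21595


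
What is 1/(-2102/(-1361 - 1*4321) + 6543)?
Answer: 2841/18589714 ≈ 0.00015283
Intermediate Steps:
1/(-2102/(-1361 - 1*4321) + 6543) = 1/(-2102/(-1361 - 4321) + 6543) = 1/(-2102/(-5682) + 6543) = 1/(-2102*(-1/5682) + 6543) = 1/(1051/2841 + 6543) = 1/(18589714/2841) = 2841/18589714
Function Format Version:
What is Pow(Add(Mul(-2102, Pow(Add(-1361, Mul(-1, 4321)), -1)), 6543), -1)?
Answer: Rational(2841, 18589714) ≈ 0.00015283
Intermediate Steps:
Pow(Add(Mul(-2102, Pow(Add(-1361, Mul(-1, 4321)), -1)), 6543), -1) = Pow(Add(Mul(-2102, Pow(Add(-1361, -4321), -1)), 6543), -1) = Pow(Add(Mul(-2102, Pow(-5682, -1)), 6543), -1) = Pow(Add(Mul(-2102, Rational(-1, 5682)), 6543), -1) = Pow(Add(Rational(1051, 2841), 6543), -1) = Pow(Rational(18589714, 2841), -1) = Rational(2841, 18589714)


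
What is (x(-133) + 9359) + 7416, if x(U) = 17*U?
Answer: 14514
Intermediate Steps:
(x(-133) + 9359) + 7416 = (17*(-133) + 9359) + 7416 = (-2261 + 9359) + 7416 = 7098 + 7416 = 14514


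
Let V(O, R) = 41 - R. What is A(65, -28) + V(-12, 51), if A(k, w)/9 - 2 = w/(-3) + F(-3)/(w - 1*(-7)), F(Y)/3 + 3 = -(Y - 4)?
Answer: 608/7 ≈ 86.857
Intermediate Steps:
F(Y) = 3 - 3*Y (F(Y) = -9 + 3*(-(Y - 4)) = -9 + 3*(-(-4 + Y)) = -9 + 3*(4 - Y) = -9 + (12 - 3*Y) = 3 - 3*Y)
A(k, w) = 18 - 3*w + 108/(7 + w) (A(k, w) = 18 + 9*(w/(-3) + (3 - 3*(-3))/(w - 1*(-7))) = 18 + 9*(w*(-⅓) + (3 + 9)/(w + 7)) = 18 + 9*(-w/3 + 12/(7 + w)) = 18 + 9*(12/(7 + w) - w/3) = 18 + (-3*w + 108/(7 + w)) = 18 - 3*w + 108/(7 + w))
A(65, -28) + V(-12, 51) = 3*(78 - 1*(-28) - 1*(-28)²)/(7 - 28) + (41 - 1*51) = 3*(78 + 28 - 1*784)/(-21) + (41 - 51) = 3*(-1/21)*(78 + 28 - 784) - 10 = 3*(-1/21)*(-678) - 10 = 678/7 - 10 = 608/7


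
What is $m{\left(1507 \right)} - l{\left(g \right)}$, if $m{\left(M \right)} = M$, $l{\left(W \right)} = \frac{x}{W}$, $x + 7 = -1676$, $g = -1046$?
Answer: $\frac{1574639}{1046} \approx 1505.4$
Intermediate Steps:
$x = -1683$ ($x = -7 - 1676 = -1683$)
$l{\left(W \right)} = - \frac{1683}{W}$
$m{\left(1507 \right)} - l{\left(g \right)} = 1507 - - \frac{1683}{-1046} = 1507 - \left(-1683\right) \left(- \frac{1}{1046}\right) = 1507 - \frac{1683}{1046} = \frac{1574639}{1046}$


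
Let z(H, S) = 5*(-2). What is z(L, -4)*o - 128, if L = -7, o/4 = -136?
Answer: 5312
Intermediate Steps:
o = -544 (o = 4*(-136) = -544)
z(H, S) = -10
z(L, -4)*o - 128 = -10*(-544) - 128 = 5440 - 128 = 5312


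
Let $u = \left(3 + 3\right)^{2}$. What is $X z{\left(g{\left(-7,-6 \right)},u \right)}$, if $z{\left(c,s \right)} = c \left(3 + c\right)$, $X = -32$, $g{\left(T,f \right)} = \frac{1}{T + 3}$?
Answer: $22$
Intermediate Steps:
$u = 36$ ($u = 6^{2} = 36$)
$g{\left(T,f \right)} = \frac{1}{3 + T}$
$X z{\left(g{\left(-7,-6 \right)},u \right)} = - 32 \frac{3 + \frac{1}{3 - 7}}{3 - 7} = - 32 \frac{3 + \frac{1}{-4}}{-4} = - 32 \left(- \frac{3 - \frac{1}{4}}{4}\right) = - 32 \left(\left(- \frac{1}{4}\right) \frac{11}{4}\right) = \left(-32\right) \left(- \frac{11}{16}\right) = 22$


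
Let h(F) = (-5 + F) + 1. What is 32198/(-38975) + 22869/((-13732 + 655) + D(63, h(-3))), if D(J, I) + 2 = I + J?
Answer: -145625981/56396825 ≈ -2.5822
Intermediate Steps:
h(F) = -4 + F
D(J, I) = -2 + I + J (D(J, I) = -2 + (I + J) = -2 + I + J)
32198/(-38975) + 22869/((-13732 + 655) + D(63, h(-3))) = 32198/(-38975) + 22869/((-13732 + 655) + (-2 + (-4 - 3) + 63)) = 32198*(-1/38975) + 22869/(-13077 + (-2 - 7 + 63)) = -32198/38975 + 22869/(-13077 + 54) = -32198/38975 + 22869/(-13023) = -32198/38975 + 22869*(-1/13023) = -32198/38975 - 2541/1447 = -145625981/56396825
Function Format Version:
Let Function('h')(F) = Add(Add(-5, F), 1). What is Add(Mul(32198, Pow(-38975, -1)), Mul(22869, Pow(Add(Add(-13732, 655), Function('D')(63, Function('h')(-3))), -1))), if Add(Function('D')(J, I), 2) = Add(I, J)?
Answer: Rational(-145625981, 56396825) ≈ -2.5822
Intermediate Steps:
Function('h')(F) = Add(-4, F)
Function('D')(J, I) = Add(-2, I, J) (Function('D')(J, I) = Add(-2, Add(I, J)) = Add(-2, I, J))
Add(Mul(32198, Pow(-38975, -1)), Mul(22869, Pow(Add(Add(-13732, 655), Function('D')(63, Function('h')(-3))), -1))) = Add(Mul(32198, Pow(-38975, -1)), Mul(22869, Pow(Add(Add(-13732, 655), Add(-2, Add(-4, -3), 63)), -1))) = Add(Mul(32198, Rational(-1, 38975)), Mul(22869, Pow(Add(-13077, Add(-2, -7, 63)), -1))) = Add(Rational(-32198, 38975), Mul(22869, Pow(Add(-13077, 54), -1))) = Add(Rational(-32198, 38975), Mul(22869, Pow(-13023, -1))) = Add(Rational(-32198, 38975), Mul(22869, Rational(-1, 13023))) = Add(Rational(-32198, 38975), Rational(-2541, 1447)) = Rational(-145625981, 56396825)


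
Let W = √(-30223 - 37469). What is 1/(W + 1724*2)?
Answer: 862/2989099 - I*√16923/5978198 ≈ 0.00028838 - 2.176e-5*I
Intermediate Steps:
W = 2*I*√16923 (W = √(-67692) = 2*I*√16923 ≈ 260.18*I)
1/(W + 1724*2) = 1/(2*I*√16923 + 1724*2) = 1/(2*I*√16923 + 3448) = 1/(3448 + 2*I*√16923)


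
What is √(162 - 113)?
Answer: 7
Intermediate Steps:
√(162 - 113) = √49 = 7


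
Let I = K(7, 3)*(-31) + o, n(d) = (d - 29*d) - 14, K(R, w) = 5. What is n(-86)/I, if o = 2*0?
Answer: -2394/155 ≈ -15.445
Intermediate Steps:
o = 0
n(d) = -14 - 28*d (n(d) = -28*d - 14 = -14 - 28*d)
I = -155 (I = 5*(-31) + 0 = -155 + 0 = -155)
n(-86)/I = (-14 - 28*(-86))/(-155) = (-14 + 2408)*(-1/155) = 2394*(-1/155) = -2394/155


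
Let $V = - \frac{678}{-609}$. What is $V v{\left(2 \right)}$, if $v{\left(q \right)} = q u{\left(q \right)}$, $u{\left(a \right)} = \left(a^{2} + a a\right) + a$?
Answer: $\frac{4520}{203} \approx 22.266$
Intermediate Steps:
$u{\left(a \right)} = a + 2 a^{2}$ ($u{\left(a \right)} = \left(a^{2} + a^{2}\right) + a = 2 a^{2} + a = a + 2 a^{2}$)
$v{\left(q \right)} = q^{2} \left(1 + 2 q\right)$ ($v{\left(q \right)} = q q \left(1 + 2 q\right) = q^{2} \left(1 + 2 q\right)$)
$V = \frac{226}{203}$ ($V = \left(-678\right) \left(- \frac{1}{609}\right) = \frac{226}{203} \approx 1.1133$)
$V v{\left(2 \right)} = \frac{226 \cdot 2^{2} \left(1 + 2 \cdot 2\right)}{203} = \frac{226 \cdot 4 \left(1 + 4\right)}{203} = \frac{226 \cdot 4 \cdot 5}{203} = \frac{226}{203} \cdot 20 = \frac{4520}{203}$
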